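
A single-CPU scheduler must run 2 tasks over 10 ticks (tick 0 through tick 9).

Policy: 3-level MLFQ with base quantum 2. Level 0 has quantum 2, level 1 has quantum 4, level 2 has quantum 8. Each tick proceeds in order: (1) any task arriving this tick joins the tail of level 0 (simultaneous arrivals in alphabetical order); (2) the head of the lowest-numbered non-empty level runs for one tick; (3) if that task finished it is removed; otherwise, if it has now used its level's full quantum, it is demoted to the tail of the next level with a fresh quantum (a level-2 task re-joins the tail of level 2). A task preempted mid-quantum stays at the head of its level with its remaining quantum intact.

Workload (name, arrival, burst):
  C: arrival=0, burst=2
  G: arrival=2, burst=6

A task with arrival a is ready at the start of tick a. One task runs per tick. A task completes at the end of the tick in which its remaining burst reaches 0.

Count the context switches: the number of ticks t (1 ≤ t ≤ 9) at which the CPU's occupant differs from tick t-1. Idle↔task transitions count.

context switches = 2

t=0: L0/L1/L2 = C/-/- → run C
t=1: L0/L1/L2 = C/-/- → run C
t=2: L0/L1/L2 = G/-/- → run G
t=3: L0/L1/L2 = G/-/- → run G
t=4: L0/L1/L2 = -/G/- → run G
t=5: L0/L1/L2 = -/G/- → run G
t=6: L0/L1/L2 = -/G/- → run G
t=7: L0/L1/L2 = -/G/- → run G
t=8: (idle)
t=9: (idle)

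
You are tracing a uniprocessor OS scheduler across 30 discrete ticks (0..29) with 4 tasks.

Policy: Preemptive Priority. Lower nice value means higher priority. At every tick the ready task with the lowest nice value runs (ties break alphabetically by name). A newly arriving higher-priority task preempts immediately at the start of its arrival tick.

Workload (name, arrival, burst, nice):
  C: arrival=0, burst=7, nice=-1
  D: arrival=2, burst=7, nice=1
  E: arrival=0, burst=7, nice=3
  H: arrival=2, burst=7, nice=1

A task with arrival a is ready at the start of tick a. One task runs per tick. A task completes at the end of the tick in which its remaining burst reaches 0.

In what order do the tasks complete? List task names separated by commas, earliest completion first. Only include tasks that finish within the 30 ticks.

t=0: ready={C,E} → run C
t=1: ready={C,E} → run C
t=2: ready={C,D,E,H} → run C
t=3: ready={C,D,E,H} → run C
t=4: ready={C,D,E,H} → run C
t=5: ready={C,D,E,H} → run C
t=6: ready={C,D,E,H} → run C
t=7: ready={D,E,H} → run D
t=8: ready={D,E,H} → run D
t=9: ready={D,E,H} → run D
t=10: ready={D,E,H} → run D
t=11: ready={D,E,H} → run D
t=12: ready={D,E,H} → run D
t=13: ready={D,E,H} → run D
t=14: ready={E,H} → run H
t=15: ready={E,H} → run H
t=16: ready={E,H} → run H
t=17: ready={E,H} → run H
t=18: ready={E,H} → run H
t=19: ready={E,H} → run H
t=20: ready={E,H} → run H
t=21: ready={E} → run E
t=22: ready={E} → run E
t=23: ready={E} → run E
t=24: ready={E} → run E
t=25: ready={E} → run E
t=26: ready={E} → run E
t=27: ready={E} → run E
t=28: (idle)
t=29: (idle)

completion order = C, D, H, E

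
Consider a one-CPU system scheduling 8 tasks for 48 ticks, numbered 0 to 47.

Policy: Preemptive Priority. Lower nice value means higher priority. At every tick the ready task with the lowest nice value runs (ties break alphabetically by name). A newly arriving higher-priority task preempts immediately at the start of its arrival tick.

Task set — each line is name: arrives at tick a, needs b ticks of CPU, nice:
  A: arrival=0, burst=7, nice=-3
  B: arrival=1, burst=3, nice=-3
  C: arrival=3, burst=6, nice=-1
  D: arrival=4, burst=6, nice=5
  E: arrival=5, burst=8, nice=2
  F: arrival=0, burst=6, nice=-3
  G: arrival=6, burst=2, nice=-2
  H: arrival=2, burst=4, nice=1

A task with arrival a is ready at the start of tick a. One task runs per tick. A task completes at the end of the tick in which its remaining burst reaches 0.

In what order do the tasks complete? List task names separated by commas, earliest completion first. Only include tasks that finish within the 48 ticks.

completion order = A, B, F, G, C, H, E, D

t=0: ready={A,F} → run A
t=1: ready={A,B,F} → run A
t=2: ready={A,B,F,H} → run A
t=3: ready={A,B,C,F,H} → run A
t=4: ready={A,B,C,D,F,H} → run A
t=5: ready={A,B,C,D,E,F,H} → run A
t=6: ready={A,B,C,D,E,F,G,H} → run A
t=7: ready={B,C,D,E,F,G,H} → run B
t=8: ready={B,C,D,E,F,G,H} → run B
t=9: ready={B,C,D,E,F,G,H} → run B
t=10: ready={C,D,E,F,G,H} → run F
t=11: ready={C,D,E,F,G,H} → run F
t=12: ready={C,D,E,F,G,H} → run F
t=13: ready={C,D,E,F,G,H} → run F
t=14: ready={C,D,E,F,G,H} → run F
t=15: ready={C,D,E,F,G,H} → run F
t=16: ready={C,D,E,G,H} → run G
t=17: ready={C,D,E,G,H} → run G
t=18: ready={C,D,E,H} → run C
t=19: ready={C,D,E,H} → run C
t=20: ready={C,D,E,H} → run C
t=21: ready={C,D,E,H} → run C
t=22: ready={C,D,E,H} → run C
t=23: ready={C,D,E,H} → run C
t=24: ready={D,E,H} → run H
t=25: ready={D,E,H} → run H
t=26: ready={D,E,H} → run H
t=27: ready={D,E,H} → run H
t=28: ready={D,E} → run E
t=29: ready={D,E} → run E
t=30: ready={D,E} → run E
t=31: ready={D,E} → run E
t=32: ready={D,E} → run E
t=33: ready={D,E} → run E
t=34: ready={D,E} → run E
t=35: ready={D,E} → run E
t=36: ready={D} → run D
t=37: ready={D} → run D
t=38: ready={D} → run D
t=39: ready={D} → run D
t=40: ready={D} → run D
t=41: ready={D} → run D
t=42: (idle)
t=43: (idle)
t=44: (idle)
t=45: (idle)
t=46: (idle)
t=47: (idle)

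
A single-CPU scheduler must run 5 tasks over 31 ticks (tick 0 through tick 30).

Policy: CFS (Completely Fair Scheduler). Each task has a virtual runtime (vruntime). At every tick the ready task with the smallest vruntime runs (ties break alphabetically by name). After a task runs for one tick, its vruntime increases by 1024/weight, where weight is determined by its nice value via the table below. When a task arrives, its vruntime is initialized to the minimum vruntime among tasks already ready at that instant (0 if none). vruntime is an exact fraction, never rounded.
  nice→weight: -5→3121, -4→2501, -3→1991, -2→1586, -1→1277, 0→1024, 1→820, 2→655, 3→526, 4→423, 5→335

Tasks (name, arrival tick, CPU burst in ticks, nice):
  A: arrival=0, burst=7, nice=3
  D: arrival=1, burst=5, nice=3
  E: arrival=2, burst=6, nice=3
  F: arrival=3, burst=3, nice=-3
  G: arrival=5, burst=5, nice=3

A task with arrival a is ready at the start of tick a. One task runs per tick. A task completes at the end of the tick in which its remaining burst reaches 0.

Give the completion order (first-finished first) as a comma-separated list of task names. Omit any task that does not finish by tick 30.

completion order = F, D, G, A, E

t=0: vr[A=0] → run A
t=1: vr[A=512/263 D=512/263] → run A
t=2: vr[A=1024/263 D=512/263 E=512/263] → run D
t=3: vr[A=1024/263 D=1024/263 E=512/263 F=512/263] → run E
t=4: vr[A=1024/263 D=1024/263 E=1024/263 F=512/263] → run F
t=5: vr[A=1024/263 D=1024/263 E=1024/263 F=1288704/523633 G=1288704/523633] → run F
t=6: vr[A=1024/263 D=1024/263 E=1024/263 F=1558016/523633 G=1288704/523633] → run G
t=7: vr[A=1024/263 D=1024/263 E=1024/263 F=1558016/523633 G=2308096/523633] → run F
t=8: vr[A=1024/263 D=1024/263 E=1024/263 G=2308096/523633] → run A
t=9: vr[A=1536/263 D=1024/263 E=1024/263 G=2308096/523633] → run D
t=10: vr[A=1536/263 D=1536/263 E=1024/263 G=2308096/523633] → run E
t=11: vr[A=1536/263 D=1536/263 E=1536/263 G=2308096/523633] → run G
t=12: vr[A=1536/263 D=1536/263 E=1536/263 G=3327488/523633] → run A
t=13: vr[A=2048/263 D=1536/263 E=1536/263 G=3327488/523633] → run D
t=14: vr[A=2048/263 D=2048/263 E=1536/263 G=3327488/523633] → run E
t=15: vr[A=2048/263 D=2048/263 E=2048/263 G=3327488/523633] → run G
t=16: vr[A=2048/263 D=2048/263 E=2048/263 G=4346880/523633] → run A
t=17: vr[A=2560/263 D=2048/263 E=2048/263 G=4346880/523633] → run D
t=18: vr[A=2560/263 D=2560/263 E=2048/263 G=4346880/523633] → run E
t=19: vr[A=2560/263 D=2560/263 E=2560/263 G=4346880/523633] → run G
t=20: vr[A=2560/263 D=2560/263 E=2560/263 G=5366272/523633] → run A
t=21: vr[A=3072/263 D=2560/263 E=2560/263 G=5366272/523633] → run D
t=22: vr[A=3072/263 E=2560/263 G=5366272/523633] → run E
t=23: vr[A=3072/263 E=3072/263 G=5366272/523633] → run G
t=24: vr[A=3072/263 E=3072/263] → run A
t=25: vr[E=3072/263] → run E
t=26: (idle)
t=27: (idle)
t=28: (idle)
t=29: (idle)
t=30: (idle)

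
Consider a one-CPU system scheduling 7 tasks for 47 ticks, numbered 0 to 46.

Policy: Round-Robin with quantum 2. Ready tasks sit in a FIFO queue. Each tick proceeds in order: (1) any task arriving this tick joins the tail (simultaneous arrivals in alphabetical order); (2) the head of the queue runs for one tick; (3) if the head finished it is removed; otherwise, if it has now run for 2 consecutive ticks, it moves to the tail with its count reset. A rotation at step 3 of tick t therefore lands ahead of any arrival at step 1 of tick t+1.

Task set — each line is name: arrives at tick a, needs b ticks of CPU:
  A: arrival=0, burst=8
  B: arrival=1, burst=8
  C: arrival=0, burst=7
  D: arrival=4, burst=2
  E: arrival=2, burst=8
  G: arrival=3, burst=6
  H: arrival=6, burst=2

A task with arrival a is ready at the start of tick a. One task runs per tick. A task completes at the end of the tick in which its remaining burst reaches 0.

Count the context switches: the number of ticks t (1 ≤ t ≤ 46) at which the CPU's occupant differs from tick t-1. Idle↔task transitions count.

t=0: queue=[A,C] q_used=0 → run A
t=1: queue=[A,C,B] q_used=1 → run A
t=2: queue=[C,B,A,E] q_used=0 → run C
t=3: queue=[C,B,A,E,G] q_used=1 → run C
t=4: queue=[B,A,E,G,C,D] q_used=0 → run B
t=5: queue=[B,A,E,G,C,D] q_used=1 → run B
t=6: queue=[A,E,G,C,D,B,H] q_used=0 → run A
t=7: queue=[A,E,G,C,D,B,H] q_used=1 → run A
t=8: queue=[E,G,C,D,B,H,A] q_used=0 → run E
t=9: queue=[E,G,C,D,B,H,A] q_used=1 → run E
t=10: queue=[G,C,D,B,H,A,E] q_used=0 → run G
t=11: queue=[G,C,D,B,H,A,E] q_used=1 → run G
t=12: queue=[C,D,B,H,A,E,G] q_used=0 → run C
t=13: queue=[C,D,B,H,A,E,G] q_used=1 → run C
t=14: queue=[D,B,H,A,E,G,C] q_used=0 → run D
t=15: queue=[D,B,H,A,E,G,C] q_used=1 → run D
t=16: queue=[B,H,A,E,G,C] q_used=0 → run B
t=17: queue=[B,H,A,E,G,C] q_used=1 → run B
t=18: queue=[H,A,E,G,C,B] q_used=0 → run H
t=19: queue=[H,A,E,G,C,B] q_used=1 → run H
t=20: queue=[A,E,G,C,B] q_used=0 → run A
t=21: queue=[A,E,G,C,B] q_used=1 → run A
t=22: queue=[E,G,C,B,A] q_used=0 → run E
t=23: queue=[E,G,C,B,A] q_used=1 → run E
t=24: queue=[G,C,B,A,E] q_used=0 → run G
t=25: queue=[G,C,B,A,E] q_used=1 → run G
t=26: queue=[C,B,A,E,G] q_used=0 → run C
t=27: queue=[C,B,A,E,G] q_used=1 → run C
t=28: queue=[B,A,E,G,C] q_used=0 → run B
t=29: queue=[B,A,E,G,C] q_used=1 → run B
t=30: queue=[A,E,G,C,B] q_used=0 → run A
t=31: queue=[A,E,G,C,B] q_used=1 → run A
t=32: queue=[E,G,C,B] q_used=0 → run E
t=33: queue=[E,G,C,B] q_used=1 → run E
t=34: queue=[G,C,B,E] q_used=0 → run G
t=35: queue=[G,C,B,E] q_used=1 → run G
t=36: queue=[C,B,E] q_used=0 → run C
t=37: queue=[B,E] q_used=0 → run B
t=38: queue=[B,E] q_used=1 → run B
t=39: queue=[E] q_used=0 → run E
t=40: queue=[E] q_used=1 → run E
t=41: (idle)
t=42: (idle)
t=43: (idle)
t=44: (idle)
t=45: (idle)
t=46: (idle)

context switches = 21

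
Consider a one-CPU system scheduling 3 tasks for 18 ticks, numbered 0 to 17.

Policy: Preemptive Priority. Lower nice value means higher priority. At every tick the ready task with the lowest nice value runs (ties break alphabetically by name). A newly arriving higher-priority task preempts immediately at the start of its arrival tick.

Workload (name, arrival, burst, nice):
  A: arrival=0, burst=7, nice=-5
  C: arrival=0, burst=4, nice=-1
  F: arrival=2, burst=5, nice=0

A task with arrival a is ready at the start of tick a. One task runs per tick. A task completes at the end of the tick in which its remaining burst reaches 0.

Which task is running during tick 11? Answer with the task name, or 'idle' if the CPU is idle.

running at tick 11 = F

t=0: ready={A,C} → run A
t=1: ready={A,C} → run A
t=2: ready={A,C,F} → run A
t=3: ready={A,C,F} → run A
t=4: ready={A,C,F} → run A
t=5: ready={A,C,F} → run A
t=6: ready={A,C,F} → run A
t=7: ready={C,F} → run C
t=8: ready={C,F} → run C
t=9: ready={C,F} → run C
t=10: ready={C,F} → run C
t=11: ready={F} → run F
t=12: ready={F} → run F
t=13: ready={F} → run F
t=14: ready={F} → run F
t=15: ready={F} → run F
t=16: (idle)
t=17: (idle)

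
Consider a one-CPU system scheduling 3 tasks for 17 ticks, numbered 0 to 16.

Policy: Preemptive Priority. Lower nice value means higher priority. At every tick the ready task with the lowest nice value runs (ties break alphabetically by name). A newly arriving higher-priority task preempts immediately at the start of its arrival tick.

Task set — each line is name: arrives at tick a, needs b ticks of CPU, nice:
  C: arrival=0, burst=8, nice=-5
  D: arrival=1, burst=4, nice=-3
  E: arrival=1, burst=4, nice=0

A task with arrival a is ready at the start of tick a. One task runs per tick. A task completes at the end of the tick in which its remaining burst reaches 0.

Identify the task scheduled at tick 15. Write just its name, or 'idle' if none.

t=0: ready={C} → run C
t=1: ready={C,D,E} → run C
t=2: ready={C,D,E} → run C
t=3: ready={C,D,E} → run C
t=4: ready={C,D,E} → run C
t=5: ready={C,D,E} → run C
t=6: ready={C,D,E} → run C
t=7: ready={C,D,E} → run C
t=8: ready={D,E} → run D
t=9: ready={D,E} → run D
t=10: ready={D,E} → run D
t=11: ready={D,E} → run D
t=12: ready={E} → run E
t=13: ready={E} → run E
t=14: ready={E} → run E
t=15: ready={E} → run E
t=16: (idle)

running at tick 15 = E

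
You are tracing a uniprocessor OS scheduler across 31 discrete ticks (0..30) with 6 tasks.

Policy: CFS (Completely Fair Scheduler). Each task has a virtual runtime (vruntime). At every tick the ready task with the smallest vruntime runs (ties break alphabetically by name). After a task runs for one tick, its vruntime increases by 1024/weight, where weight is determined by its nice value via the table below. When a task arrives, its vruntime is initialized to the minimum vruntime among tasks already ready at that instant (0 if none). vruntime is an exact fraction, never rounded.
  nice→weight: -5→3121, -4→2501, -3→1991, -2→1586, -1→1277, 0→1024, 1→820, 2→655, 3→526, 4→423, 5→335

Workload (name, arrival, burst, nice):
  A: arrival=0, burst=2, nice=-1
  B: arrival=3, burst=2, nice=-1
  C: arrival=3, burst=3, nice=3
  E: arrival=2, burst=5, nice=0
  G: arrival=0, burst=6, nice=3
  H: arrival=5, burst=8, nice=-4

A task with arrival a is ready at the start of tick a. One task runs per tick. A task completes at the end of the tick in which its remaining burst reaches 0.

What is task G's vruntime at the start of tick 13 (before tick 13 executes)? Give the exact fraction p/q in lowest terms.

t=0: vr[A=0 G=0] → run A
t=1: vr[A=1024/1277 G=0] → run G
t=2: vr[A=1024/1277 E=1024/1277 G=512/263] → run A
t=3: vr[B=1024/1277 C=1024/1277 E=1024/1277 G=512/263] → run B
t=4: vr[B=2048/1277 C=1024/1277 E=1024/1277 G=512/263] → run C
t=5: vr[B=2048/1277 C=923136/335851 E=1024/1277 G=512/263 H=1024/1277] → run E
t=6: vr[B=2048/1277 C=923136/335851 E=2301/1277 G=512/263 H=1024/1277] → run H
t=7: vr[B=2048/1277 C=923136/335851 E=2301/1277 G=512/263 H=3868672/3193777] → run H
t=8: vr[B=2048/1277 C=923136/335851 E=2301/1277 G=512/263 H=5176320/3193777] → run B
t=9: vr[C=923136/335851 E=2301/1277 G=512/263 H=5176320/3193777] → run H
t=10: vr[C=923136/335851 E=2301/1277 G=512/263 H=6483968/3193777] → run E
t=11: vr[C=923136/335851 E=3578/1277 G=512/263 H=6483968/3193777] → run G
t=12: vr[C=923136/335851 E=3578/1277 G=1024/263 H=6483968/3193777] → run H
t=13: vr[C=923136/335851 E=3578/1277 G=1024/263 H=7791616/3193777] → run H
t=14: vr[C=923136/335851 E=3578/1277 G=1024/263 H=9099264/3193777] → run C
t=15: vr[C=1576960/335851 E=3578/1277 G=1024/263 H=9099264/3193777] → run E
t=16: vr[C=1576960/335851 E=4855/1277 G=1024/263 H=9099264/3193777] → run H
t=17: vr[C=1576960/335851 E=4855/1277 G=1024/263 H=10406912/3193777] → run H
t=18: vr[C=1576960/335851 E=4855/1277 G=1024/263 H=11714560/3193777] → run H
t=19: vr[C=1576960/335851 E=4855/1277 G=1024/263] → run E
t=20: vr[C=1576960/335851 E=6132/1277 G=1024/263] → run G
t=21: vr[C=1576960/335851 E=6132/1277 G=1536/263] → run C
t=22: vr[E=6132/1277 G=1536/263] → run E
t=23: vr[G=1536/263] → run G
t=24: vr[G=2048/263] → run G
t=25: vr[G=2560/263] → run G
t=26: (idle)
t=27: (idle)
t=28: (idle)
t=29: (idle)
t=30: (idle)

vruntime(G, start of tick 13) = 1024/263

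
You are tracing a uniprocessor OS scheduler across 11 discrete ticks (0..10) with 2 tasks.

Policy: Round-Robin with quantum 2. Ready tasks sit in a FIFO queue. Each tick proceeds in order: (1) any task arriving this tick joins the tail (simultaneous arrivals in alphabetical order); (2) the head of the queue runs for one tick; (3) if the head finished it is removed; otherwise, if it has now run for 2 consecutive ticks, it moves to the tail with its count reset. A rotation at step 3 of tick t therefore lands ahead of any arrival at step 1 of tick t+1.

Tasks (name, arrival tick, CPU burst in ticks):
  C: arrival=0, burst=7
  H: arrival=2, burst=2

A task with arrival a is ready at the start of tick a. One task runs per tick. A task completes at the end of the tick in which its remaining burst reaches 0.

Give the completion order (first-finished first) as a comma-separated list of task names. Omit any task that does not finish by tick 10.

completion order = H, C

t=0: queue=[C] q_used=0 → run C
t=1: queue=[C] q_used=1 → run C
t=2: queue=[C,H] q_used=0 → run C
t=3: queue=[C,H] q_used=1 → run C
t=4: queue=[H,C] q_used=0 → run H
t=5: queue=[H,C] q_used=1 → run H
t=6: queue=[C] q_used=0 → run C
t=7: queue=[C] q_used=1 → run C
t=8: queue=[C] q_used=0 → run C
t=9: (idle)
t=10: (idle)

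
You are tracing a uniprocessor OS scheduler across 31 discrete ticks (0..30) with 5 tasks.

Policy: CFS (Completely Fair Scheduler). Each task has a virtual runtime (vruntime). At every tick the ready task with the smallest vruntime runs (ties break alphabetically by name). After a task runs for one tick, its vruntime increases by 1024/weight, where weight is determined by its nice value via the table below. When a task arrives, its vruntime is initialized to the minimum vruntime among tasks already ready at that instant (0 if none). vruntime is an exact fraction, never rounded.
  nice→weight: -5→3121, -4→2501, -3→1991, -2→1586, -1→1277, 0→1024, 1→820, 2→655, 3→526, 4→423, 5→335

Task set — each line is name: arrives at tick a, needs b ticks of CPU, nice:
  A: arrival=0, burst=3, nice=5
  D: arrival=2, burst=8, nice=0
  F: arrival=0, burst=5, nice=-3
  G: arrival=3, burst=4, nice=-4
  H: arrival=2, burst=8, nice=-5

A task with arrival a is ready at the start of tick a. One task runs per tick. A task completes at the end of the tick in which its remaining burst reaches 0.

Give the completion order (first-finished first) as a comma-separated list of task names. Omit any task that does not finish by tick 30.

t=0: vr[A=0 F=0] → run A
t=1: vr[A=1024/335 F=0] → run F
t=2: vr[A=1024/335 D=1024/1991 F=1024/1991 H=1024/1991] → run D
t=3: vr[A=1024/335 D=3015/1991 F=1024/1991 G=1024/1991 H=1024/1991] → run F
t=4: vr[A=1024/335 D=3015/1991 F=2048/1991 G=1024/1991 H=1024/1991] → run G
t=5: vr[A=1024/335 D=3015/1991 F=2048/1991 G=4599808/4979491 H=1024/1991] → run H
t=6: vr[A=1024/335 D=3015/1991 F=2048/1991 G=4599808/4979491 H=5234688/6213911] → run H
t=7: vr[A=1024/335 D=3015/1991 F=2048/1991 G=4599808/4979491 H=7273472/6213911] → run G
t=8: vr[A=1024/335 D=3015/1991 F=2048/1991 G=6638592/4979491 H=7273472/6213911] → run F
t=9: vr[A=1024/335 D=3015/1991 F=3072/1991 G=6638592/4979491 H=7273472/6213911] → run H
t=10: vr[A=1024/335 D=3015/1991 F=3072/1991 G=6638592/4979491 H=9312256/6213911] → run G
t=11: vr[A=1024/335 D=3015/1991 F=3072/1991 G=8677376/4979491 H=9312256/6213911] → run H
t=12: vr[A=1024/335 D=3015/1991 F=3072/1991 G=8677376/4979491 H=11351040/6213911] → run D
t=13: vr[A=1024/335 D=5006/1991 F=3072/1991 G=8677376/4979491 H=11351040/6213911] → run F
t=14: vr[A=1024/335 D=5006/1991 F=4096/1991 G=8677376/4979491 H=11351040/6213911] → run G
t=15: vr[A=1024/335 D=5006/1991 F=4096/1991 H=11351040/6213911] → run H
t=16: vr[A=1024/335 D=5006/1991 F=4096/1991 H=13389824/6213911] → run F
t=17: vr[A=1024/335 D=5006/1991 H=13389824/6213911] → run H
t=18: vr[A=1024/335 D=5006/1991 H=15428608/6213911] → run H
t=19: vr[A=1024/335 D=5006/1991 H=17467392/6213911] → run D
t=20: vr[A=1024/335 D=6997/1991 H=17467392/6213911] → run H
t=21: vr[A=1024/335 D=6997/1991] → run A
t=22: vr[A=2048/335 D=6997/1991] → run D
t=23: vr[A=2048/335 D=8988/1991] → run D
t=24: vr[A=2048/335 D=10979/1991] → run D
t=25: vr[A=2048/335 D=12970/1991] → run A
t=26: vr[D=12970/1991] → run D
t=27: vr[D=14961/1991] → run D
t=28: (idle)
t=29: (idle)
t=30: (idle)

completion order = G, F, H, A, D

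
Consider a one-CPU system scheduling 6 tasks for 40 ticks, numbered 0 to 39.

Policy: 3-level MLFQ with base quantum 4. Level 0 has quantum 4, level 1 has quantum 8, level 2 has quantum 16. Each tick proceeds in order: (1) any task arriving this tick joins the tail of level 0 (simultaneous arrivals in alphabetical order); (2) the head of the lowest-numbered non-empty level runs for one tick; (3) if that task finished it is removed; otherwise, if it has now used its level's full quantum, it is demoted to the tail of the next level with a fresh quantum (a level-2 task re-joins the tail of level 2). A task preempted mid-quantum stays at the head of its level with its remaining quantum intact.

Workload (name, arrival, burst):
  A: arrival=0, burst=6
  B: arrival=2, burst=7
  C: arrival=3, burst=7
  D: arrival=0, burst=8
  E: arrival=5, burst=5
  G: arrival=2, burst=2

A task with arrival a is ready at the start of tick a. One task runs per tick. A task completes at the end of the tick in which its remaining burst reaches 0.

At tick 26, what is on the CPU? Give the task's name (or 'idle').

running at tick 26 = D

t=0: L0/L1/L2 = AD/-/- → run A
t=1: L0/L1/L2 = AD/-/- → run A
t=2: L0/L1/L2 = ADBG/-/- → run A
t=3: L0/L1/L2 = ADBGC/-/- → run A
t=4: L0/L1/L2 = DBGC/A/- → run D
t=5: L0/L1/L2 = DBGCE/A/- → run D
t=6: L0/L1/L2 = DBGCE/A/- → run D
t=7: L0/L1/L2 = DBGCE/A/- → run D
t=8: L0/L1/L2 = BGCE/AD/- → run B
t=9: L0/L1/L2 = BGCE/AD/- → run B
t=10: L0/L1/L2 = BGCE/AD/- → run B
t=11: L0/L1/L2 = BGCE/AD/- → run B
t=12: L0/L1/L2 = GCE/ADB/- → run G
t=13: L0/L1/L2 = GCE/ADB/- → run G
t=14: L0/L1/L2 = CE/ADB/- → run C
t=15: L0/L1/L2 = CE/ADB/- → run C
t=16: L0/L1/L2 = CE/ADB/- → run C
t=17: L0/L1/L2 = CE/ADB/- → run C
t=18: L0/L1/L2 = E/ADBC/- → run E
t=19: L0/L1/L2 = E/ADBC/- → run E
t=20: L0/L1/L2 = E/ADBC/- → run E
t=21: L0/L1/L2 = E/ADBC/- → run E
t=22: L0/L1/L2 = -/ADBCE/- → run A
t=23: L0/L1/L2 = -/ADBCE/- → run A
t=24: L0/L1/L2 = -/DBCE/- → run D
t=25: L0/L1/L2 = -/DBCE/- → run D
t=26: L0/L1/L2 = -/DBCE/- → run D
t=27: L0/L1/L2 = -/DBCE/- → run D
t=28: L0/L1/L2 = -/BCE/- → run B
t=29: L0/L1/L2 = -/BCE/- → run B
t=30: L0/L1/L2 = -/BCE/- → run B
t=31: L0/L1/L2 = -/CE/- → run C
t=32: L0/L1/L2 = -/CE/- → run C
t=33: L0/L1/L2 = -/CE/- → run C
t=34: L0/L1/L2 = -/E/- → run E
t=35: (idle)
t=36: (idle)
t=37: (idle)
t=38: (idle)
t=39: (idle)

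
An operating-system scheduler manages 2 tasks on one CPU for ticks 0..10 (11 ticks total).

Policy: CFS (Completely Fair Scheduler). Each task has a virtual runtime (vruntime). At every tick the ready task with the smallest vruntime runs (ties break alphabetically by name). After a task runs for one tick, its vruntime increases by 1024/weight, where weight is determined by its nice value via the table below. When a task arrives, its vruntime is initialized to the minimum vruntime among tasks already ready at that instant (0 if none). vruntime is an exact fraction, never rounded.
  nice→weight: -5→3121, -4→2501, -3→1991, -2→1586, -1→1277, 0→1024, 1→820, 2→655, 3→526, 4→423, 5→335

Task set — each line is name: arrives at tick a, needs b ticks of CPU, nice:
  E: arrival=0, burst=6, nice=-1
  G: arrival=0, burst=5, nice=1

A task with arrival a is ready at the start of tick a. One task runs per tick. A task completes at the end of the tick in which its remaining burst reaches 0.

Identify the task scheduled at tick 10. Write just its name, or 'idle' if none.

t=0: vr[E=0 G=0] → run E
t=1: vr[E=1024/1277 G=0] → run G
t=2: vr[E=1024/1277 G=256/205] → run E
t=3: vr[E=2048/1277 G=256/205] → run G
t=4: vr[E=2048/1277 G=512/205] → run E
t=5: vr[E=3072/1277 G=512/205] → run E
t=6: vr[E=4096/1277 G=512/205] → run G
t=7: vr[E=4096/1277 G=768/205] → run E
t=8: vr[E=5120/1277 G=768/205] → run G
t=9: vr[E=5120/1277 G=1024/205] → run E
t=10: vr[G=1024/205] → run G

running at tick 10 = G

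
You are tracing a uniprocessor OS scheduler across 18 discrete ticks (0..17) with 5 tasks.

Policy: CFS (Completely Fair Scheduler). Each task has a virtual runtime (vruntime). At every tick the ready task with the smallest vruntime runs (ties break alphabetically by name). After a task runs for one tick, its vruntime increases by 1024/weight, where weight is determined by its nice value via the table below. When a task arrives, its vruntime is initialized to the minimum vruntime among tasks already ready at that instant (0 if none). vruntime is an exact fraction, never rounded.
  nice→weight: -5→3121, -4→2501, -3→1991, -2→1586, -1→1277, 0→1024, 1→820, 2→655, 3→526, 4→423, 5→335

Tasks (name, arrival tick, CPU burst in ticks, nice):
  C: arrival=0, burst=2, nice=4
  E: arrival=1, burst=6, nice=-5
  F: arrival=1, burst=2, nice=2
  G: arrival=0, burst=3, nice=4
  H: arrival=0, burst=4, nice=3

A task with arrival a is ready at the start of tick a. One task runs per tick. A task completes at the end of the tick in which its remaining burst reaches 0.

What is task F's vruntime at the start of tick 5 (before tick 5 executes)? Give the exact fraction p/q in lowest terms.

t=0: vr[C=0 G=0 H=0] → run C
t=1: vr[C=1024/423 E=0 F=0 G=0 H=0] → run E
t=2: vr[C=1024/423 E=1024/3121 F=0 G=0 H=0] → run F
t=3: vr[C=1024/423 E=1024/3121 F=1024/655 G=0 H=0] → run G
t=4: vr[C=1024/423 E=1024/3121 F=1024/655 G=1024/423 H=0] → run H
t=5: vr[C=1024/423 E=1024/3121 F=1024/655 G=1024/423 H=512/263] → run E
t=6: vr[C=1024/423 E=2048/3121 F=1024/655 G=1024/423 H=512/263] → run E
t=7: vr[C=1024/423 E=3072/3121 F=1024/655 G=1024/423 H=512/263] → run E
t=8: vr[C=1024/423 E=4096/3121 F=1024/655 G=1024/423 H=512/263] → run E
t=9: vr[C=1024/423 E=5120/3121 F=1024/655 G=1024/423 H=512/263] → run F
t=10: vr[C=1024/423 E=5120/3121 G=1024/423 H=512/263] → run E
t=11: vr[C=1024/423 G=1024/423 H=512/263] → run H
t=12: vr[C=1024/423 G=1024/423 H=1024/263] → run C
t=13: vr[G=1024/423 H=1024/263] → run G
t=14: vr[G=2048/423 H=1024/263] → run H
t=15: vr[G=2048/423 H=1536/263] → run G
t=16: vr[H=1536/263] → run H
t=17: (idle)

vruntime(F, start of tick 5) = 1024/655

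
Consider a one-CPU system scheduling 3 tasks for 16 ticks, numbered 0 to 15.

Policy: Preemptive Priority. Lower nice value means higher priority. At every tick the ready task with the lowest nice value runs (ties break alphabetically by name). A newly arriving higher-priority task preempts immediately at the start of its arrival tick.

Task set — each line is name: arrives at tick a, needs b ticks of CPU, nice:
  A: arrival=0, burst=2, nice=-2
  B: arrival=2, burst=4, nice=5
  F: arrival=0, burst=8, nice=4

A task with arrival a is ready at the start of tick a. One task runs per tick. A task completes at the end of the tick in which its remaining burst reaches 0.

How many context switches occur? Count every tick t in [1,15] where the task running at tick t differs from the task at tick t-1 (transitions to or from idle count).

context switches = 3

t=0: ready={A,F} → run A
t=1: ready={A,F} → run A
t=2: ready={B,F} → run F
t=3: ready={B,F} → run F
t=4: ready={B,F} → run F
t=5: ready={B,F} → run F
t=6: ready={B,F} → run F
t=7: ready={B,F} → run F
t=8: ready={B,F} → run F
t=9: ready={B,F} → run F
t=10: ready={B} → run B
t=11: ready={B} → run B
t=12: ready={B} → run B
t=13: ready={B} → run B
t=14: (idle)
t=15: (idle)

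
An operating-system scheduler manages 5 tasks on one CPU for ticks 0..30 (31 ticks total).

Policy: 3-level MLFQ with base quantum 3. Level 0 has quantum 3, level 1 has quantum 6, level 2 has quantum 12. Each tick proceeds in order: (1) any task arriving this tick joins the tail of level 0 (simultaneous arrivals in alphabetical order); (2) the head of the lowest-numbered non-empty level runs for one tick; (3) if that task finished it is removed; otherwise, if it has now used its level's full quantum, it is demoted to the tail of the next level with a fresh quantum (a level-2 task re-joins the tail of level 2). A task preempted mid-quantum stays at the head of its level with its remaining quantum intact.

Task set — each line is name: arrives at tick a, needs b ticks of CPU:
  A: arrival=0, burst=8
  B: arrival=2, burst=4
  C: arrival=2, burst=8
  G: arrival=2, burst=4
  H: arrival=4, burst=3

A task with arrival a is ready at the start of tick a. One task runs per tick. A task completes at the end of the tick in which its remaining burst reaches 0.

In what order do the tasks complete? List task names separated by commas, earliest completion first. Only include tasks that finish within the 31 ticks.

completion order = H, A, B, C, G

t=0: L0/L1/L2 = A/-/- → run A
t=1: L0/L1/L2 = A/-/- → run A
t=2: L0/L1/L2 = ABCG/-/- → run A
t=3: L0/L1/L2 = BCG/A/- → run B
t=4: L0/L1/L2 = BCGH/A/- → run B
t=5: L0/L1/L2 = BCGH/A/- → run B
t=6: L0/L1/L2 = CGH/AB/- → run C
t=7: L0/L1/L2 = CGH/AB/- → run C
t=8: L0/L1/L2 = CGH/AB/- → run C
t=9: L0/L1/L2 = GH/ABC/- → run G
t=10: L0/L1/L2 = GH/ABC/- → run G
t=11: L0/L1/L2 = GH/ABC/- → run G
t=12: L0/L1/L2 = H/ABCG/- → run H
t=13: L0/L1/L2 = H/ABCG/- → run H
t=14: L0/L1/L2 = H/ABCG/- → run H
t=15: L0/L1/L2 = -/ABCG/- → run A
t=16: L0/L1/L2 = -/ABCG/- → run A
t=17: L0/L1/L2 = -/ABCG/- → run A
t=18: L0/L1/L2 = -/ABCG/- → run A
t=19: L0/L1/L2 = -/ABCG/- → run A
t=20: L0/L1/L2 = -/BCG/- → run B
t=21: L0/L1/L2 = -/CG/- → run C
t=22: L0/L1/L2 = -/CG/- → run C
t=23: L0/L1/L2 = -/CG/- → run C
t=24: L0/L1/L2 = -/CG/- → run C
t=25: L0/L1/L2 = -/CG/- → run C
t=26: L0/L1/L2 = -/G/- → run G
t=27: (idle)
t=28: (idle)
t=29: (idle)
t=30: (idle)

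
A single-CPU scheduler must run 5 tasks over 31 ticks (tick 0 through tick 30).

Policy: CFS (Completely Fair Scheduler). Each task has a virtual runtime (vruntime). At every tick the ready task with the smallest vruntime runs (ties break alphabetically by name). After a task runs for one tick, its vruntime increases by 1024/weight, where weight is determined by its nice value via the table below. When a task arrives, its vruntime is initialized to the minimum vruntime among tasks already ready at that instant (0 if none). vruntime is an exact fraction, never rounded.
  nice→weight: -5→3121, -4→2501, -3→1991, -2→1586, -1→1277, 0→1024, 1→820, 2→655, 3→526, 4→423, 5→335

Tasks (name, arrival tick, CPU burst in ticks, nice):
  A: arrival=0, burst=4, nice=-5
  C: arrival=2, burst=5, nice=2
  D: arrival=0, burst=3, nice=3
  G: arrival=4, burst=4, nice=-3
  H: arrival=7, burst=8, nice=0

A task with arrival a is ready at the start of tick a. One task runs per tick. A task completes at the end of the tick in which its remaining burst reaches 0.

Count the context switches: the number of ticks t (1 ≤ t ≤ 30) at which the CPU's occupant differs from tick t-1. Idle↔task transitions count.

context switches = 22

t=0: vr[A=0 D=0] → run A
t=1: vr[A=1024/3121 D=0] → run D
t=2: vr[A=1024/3121 C=1024/3121 D=512/263] → run A
t=3: vr[A=2048/3121 C=1024/3121 D=512/263] → run C
t=4: vr[A=2048/3121 C=3866624/2044255 D=512/263 G=2048/3121] → run A
t=5: vr[A=3072/3121 C=3866624/2044255 D=512/263 G=2048/3121] → run G
t=6: vr[A=3072/3121 C=3866624/2044255 D=512/263 G=7273472/6213911] → run A
t=7: vr[C=3866624/2044255 D=512/263 G=7273472/6213911 H=7273472/6213911] → run G
t=8: vr[C=3866624/2044255 D=512/263 G=10469376/6213911 H=7273472/6213911] → run H
t=9: vr[C=3866624/2044255 D=512/263 G=10469376/6213911 H=13487383/6213911] → run G
t=10: vr[C=3866624/2044255 D=512/263 G=13665280/6213911 H=13487383/6213911] → run C
t=11: vr[C=7062528/2044255 D=512/263 G=13665280/6213911 H=13487383/6213911] → run D
t=12: vr[C=7062528/2044255 D=1024/263 G=13665280/6213911 H=13487383/6213911] → run H
t=13: vr[C=7062528/2044255 D=1024/263 G=13665280/6213911 H=19701294/6213911] → run G
t=14: vr[C=7062528/2044255 D=1024/263 H=19701294/6213911] → run H
t=15: vr[C=7062528/2044255 D=1024/263 H=25915205/6213911] → run C
t=16: vr[C=10258432/2044255 D=1024/263 H=25915205/6213911] → run D
t=17: vr[C=10258432/2044255 H=25915205/6213911] → run H
t=18: vr[C=10258432/2044255 H=32129116/6213911] → run C
t=19: vr[C=13454336/2044255 H=32129116/6213911] → run H
t=20: vr[C=13454336/2044255 H=38343027/6213911] → run H
t=21: vr[C=13454336/2044255 H=44556938/6213911] → run C
t=22: vr[H=44556938/6213911] → run H
t=23: vr[H=50770849/6213911] → run H
t=24: (idle)
t=25: (idle)
t=26: (idle)
t=27: (idle)
t=28: (idle)
t=29: (idle)
t=30: (idle)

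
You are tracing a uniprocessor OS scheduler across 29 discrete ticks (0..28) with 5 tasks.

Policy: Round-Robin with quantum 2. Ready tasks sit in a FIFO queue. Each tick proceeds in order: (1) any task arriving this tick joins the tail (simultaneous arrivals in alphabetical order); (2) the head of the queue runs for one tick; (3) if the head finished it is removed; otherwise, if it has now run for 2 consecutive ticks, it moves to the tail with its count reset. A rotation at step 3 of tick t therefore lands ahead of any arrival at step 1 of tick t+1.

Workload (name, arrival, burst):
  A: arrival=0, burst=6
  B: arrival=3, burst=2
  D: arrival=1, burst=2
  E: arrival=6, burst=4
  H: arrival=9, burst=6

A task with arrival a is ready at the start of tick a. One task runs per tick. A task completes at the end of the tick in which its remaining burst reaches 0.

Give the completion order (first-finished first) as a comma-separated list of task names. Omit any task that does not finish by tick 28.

completion order = D, B, A, E, H

t=0: queue=[A] q_used=0 → run A
t=1: queue=[A,D] q_used=1 → run A
t=2: queue=[D,A] q_used=0 → run D
t=3: queue=[D,A,B] q_used=1 → run D
t=4: queue=[A,B] q_used=0 → run A
t=5: queue=[A,B] q_used=1 → run A
t=6: queue=[B,A,E] q_used=0 → run B
t=7: queue=[B,A,E] q_used=1 → run B
t=8: queue=[A,E] q_used=0 → run A
t=9: queue=[A,E,H] q_used=1 → run A
t=10: queue=[E,H] q_used=0 → run E
t=11: queue=[E,H] q_used=1 → run E
t=12: queue=[H,E] q_used=0 → run H
t=13: queue=[H,E] q_used=1 → run H
t=14: queue=[E,H] q_used=0 → run E
t=15: queue=[E,H] q_used=1 → run E
t=16: queue=[H] q_used=0 → run H
t=17: queue=[H] q_used=1 → run H
t=18: queue=[H] q_used=0 → run H
t=19: queue=[H] q_used=1 → run H
t=20: (idle)
t=21: (idle)
t=22: (idle)
t=23: (idle)
t=24: (idle)
t=25: (idle)
t=26: (idle)
t=27: (idle)
t=28: (idle)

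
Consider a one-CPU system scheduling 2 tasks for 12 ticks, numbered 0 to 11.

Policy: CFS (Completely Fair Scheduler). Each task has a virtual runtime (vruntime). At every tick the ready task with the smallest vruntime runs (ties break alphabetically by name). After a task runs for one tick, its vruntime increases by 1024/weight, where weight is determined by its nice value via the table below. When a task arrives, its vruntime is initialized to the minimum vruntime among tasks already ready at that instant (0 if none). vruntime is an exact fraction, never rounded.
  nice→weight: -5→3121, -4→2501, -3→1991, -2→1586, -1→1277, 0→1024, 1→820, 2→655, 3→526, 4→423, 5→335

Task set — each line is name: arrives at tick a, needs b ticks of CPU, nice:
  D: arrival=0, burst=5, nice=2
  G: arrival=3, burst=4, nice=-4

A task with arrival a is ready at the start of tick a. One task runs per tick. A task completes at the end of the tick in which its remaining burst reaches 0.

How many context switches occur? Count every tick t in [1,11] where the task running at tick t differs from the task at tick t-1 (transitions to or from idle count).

context switches = 3

t=0: vr[D=0] → run D
t=1: vr[D=1024/655] → run D
t=2: vr[D=2048/655] → run D
t=3: vr[D=3072/655 G=3072/655] → run D
t=4: vr[D=4096/655 G=3072/655] → run G
t=5: vr[D=4096/655 G=8353792/1638155] → run G
t=6: vr[D=4096/655 G=9024512/1638155] → run G
t=7: vr[D=4096/655 G=9695232/1638155] → run G
t=8: vr[D=4096/655] → run D
t=9: (idle)
t=10: (idle)
t=11: (idle)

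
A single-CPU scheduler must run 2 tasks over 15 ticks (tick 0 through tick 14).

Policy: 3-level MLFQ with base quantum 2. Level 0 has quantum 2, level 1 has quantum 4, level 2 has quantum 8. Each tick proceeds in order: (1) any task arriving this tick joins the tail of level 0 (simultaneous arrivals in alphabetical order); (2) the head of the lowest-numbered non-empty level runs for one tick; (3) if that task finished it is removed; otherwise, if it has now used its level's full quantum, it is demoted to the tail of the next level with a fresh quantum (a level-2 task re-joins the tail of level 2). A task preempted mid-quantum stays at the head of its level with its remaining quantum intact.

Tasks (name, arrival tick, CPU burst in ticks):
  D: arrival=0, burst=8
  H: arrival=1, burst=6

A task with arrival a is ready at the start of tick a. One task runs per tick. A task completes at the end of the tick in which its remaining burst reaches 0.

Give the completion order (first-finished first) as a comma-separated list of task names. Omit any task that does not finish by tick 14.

completion order = H, D

t=0: L0/L1/L2 = D/-/- → run D
t=1: L0/L1/L2 = DH/-/- → run D
t=2: L0/L1/L2 = H/D/- → run H
t=3: L0/L1/L2 = H/D/- → run H
t=4: L0/L1/L2 = -/DH/- → run D
t=5: L0/L1/L2 = -/DH/- → run D
t=6: L0/L1/L2 = -/DH/- → run D
t=7: L0/L1/L2 = -/DH/- → run D
t=8: L0/L1/L2 = -/H/D → run H
t=9: L0/L1/L2 = -/H/D → run H
t=10: L0/L1/L2 = -/H/D → run H
t=11: L0/L1/L2 = -/H/D → run H
t=12: L0/L1/L2 = -/-/D → run D
t=13: L0/L1/L2 = -/-/D → run D
t=14: (idle)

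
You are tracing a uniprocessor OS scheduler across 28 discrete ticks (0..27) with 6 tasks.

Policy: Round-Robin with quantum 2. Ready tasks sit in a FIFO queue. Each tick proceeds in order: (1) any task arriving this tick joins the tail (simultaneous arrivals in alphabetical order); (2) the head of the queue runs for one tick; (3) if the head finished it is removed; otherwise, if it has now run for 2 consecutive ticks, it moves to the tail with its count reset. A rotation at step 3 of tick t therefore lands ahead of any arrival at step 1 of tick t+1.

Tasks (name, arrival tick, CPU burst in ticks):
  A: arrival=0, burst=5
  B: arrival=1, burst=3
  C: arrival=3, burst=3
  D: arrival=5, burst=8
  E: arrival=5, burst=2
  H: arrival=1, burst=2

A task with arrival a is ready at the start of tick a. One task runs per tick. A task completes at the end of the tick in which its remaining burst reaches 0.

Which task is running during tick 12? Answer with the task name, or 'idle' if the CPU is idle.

running at tick 12 = D

t=0: queue=[A] q_used=0 → run A
t=1: queue=[A,B,H] q_used=1 → run A
t=2: queue=[B,H,A] q_used=0 → run B
t=3: queue=[B,H,A,C] q_used=1 → run B
t=4: queue=[H,A,C,B] q_used=0 → run H
t=5: queue=[H,A,C,B,D,E] q_used=1 → run H
t=6: queue=[A,C,B,D,E] q_used=0 → run A
t=7: queue=[A,C,B,D,E] q_used=1 → run A
t=8: queue=[C,B,D,E,A] q_used=0 → run C
t=9: queue=[C,B,D,E,A] q_used=1 → run C
t=10: queue=[B,D,E,A,C] q_used=0 → run B
t=11: queue=[D,E,A,C] q_used=0 → run D
t=12: queue=[D,E,A,C] q_used=1 → run D
t=13: queue=[E,A,C,D] q_used=0 → run E
t=14: queue=[E,A,C,D] q_used=1 → run E
t=15: queue=[A,C,D] q_used=0 → run A
t=16: queue=[C,D] q_used=0 → run C
t=17: queue=[D] q_used=0 → run D
t=18: queue=[D] q_used=1 → run D
t=19: queue=[D] q_used=0 → run D
t=20: queue=[D] q_used=1 → run D
t=21: queue=[D] q_used=0 → run D
t=22: queue=[D] q_used=1 → run D
t=23: (idle)
t=24: (idle)
t=25: (idle)
t=26: (idle)
t=27: (idle)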